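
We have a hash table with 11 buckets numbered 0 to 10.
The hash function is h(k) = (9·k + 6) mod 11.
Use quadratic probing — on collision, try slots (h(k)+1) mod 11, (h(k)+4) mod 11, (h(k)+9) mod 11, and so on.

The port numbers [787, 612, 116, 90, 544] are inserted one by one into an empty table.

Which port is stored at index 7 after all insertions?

544

787 hashes to 5; slot 5 is free -> place at 5.
612 hashes to 3; slot 3 is free -> place at 3.
116 hashes to 5; 5 taken -> place at 6.
90 hashes to 2; slot 2 is free -> place at 2.
544 hashes to 7; slot 7 is free -> place at 7.
Table: [-, -, 90, 612, -, 787, 116, 544, -, -, -]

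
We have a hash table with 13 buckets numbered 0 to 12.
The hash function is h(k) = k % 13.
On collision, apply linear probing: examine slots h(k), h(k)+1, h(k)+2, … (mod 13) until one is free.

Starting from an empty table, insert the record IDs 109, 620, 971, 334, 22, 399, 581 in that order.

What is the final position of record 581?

Insert 109: h=5, slot 5 empty -> index 5.
Insert 620: h=9, slot 9 empty -> index 9.
Insert 971: h=9, slot 9 occupied -> index 10.
Insert 334: h=9, slots 9,10 occupied -> index 11.
Insert 22: h=9, slots 9,10,11 occupied -> index 12.
Insert 399: h=9, slots 9,10,11,12 occupied -> index 0.
Insert 581: h=9, slots 9,10,11,12,0 occupied -> index 1.
Table: [399, 581, _, _, _, 109, _, _, _, 620, 971, 334, 22]

1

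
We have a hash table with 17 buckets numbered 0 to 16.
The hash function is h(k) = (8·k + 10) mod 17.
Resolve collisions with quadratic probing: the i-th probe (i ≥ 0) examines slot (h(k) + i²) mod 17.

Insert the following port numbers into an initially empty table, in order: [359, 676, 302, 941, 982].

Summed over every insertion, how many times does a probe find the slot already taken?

Insert 359: h=9, slot 9 empty → index 9.
Insert 676: h=12, slot 12 empty → index 12.
Insert 302: h=12, slot 12 occupied → index 13.
Insert 941: h=7, slot 7 empty → index 7.
Insert 982: h=12, slots 12,13 occupied → index 16.
Table: [—, —, —, —, —, —, —, 941, —, 359, —, —, 676, 302, —, —, 982]

3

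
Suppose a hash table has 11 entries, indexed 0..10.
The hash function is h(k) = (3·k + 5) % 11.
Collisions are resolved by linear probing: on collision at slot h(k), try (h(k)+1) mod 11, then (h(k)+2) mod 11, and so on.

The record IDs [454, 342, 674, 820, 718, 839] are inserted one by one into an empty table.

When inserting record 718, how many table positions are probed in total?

3

Insert 454: h=3, slot 3 empty => index 3.
Insert 342: h=8, slot 8 empty => index 8.
Insert 674: h=3, slot 3 occupied => index 4.
Insert 820: h=1, slot 1 empty => index 1.
Insert 718: h=3, slots 3,4 occupied => index 5.
Insert 839: h=3, slots 3,4,5 occupied => index 6.
Table: [—, 820, —, 454, 674, 718, 839, —, 342, —, —]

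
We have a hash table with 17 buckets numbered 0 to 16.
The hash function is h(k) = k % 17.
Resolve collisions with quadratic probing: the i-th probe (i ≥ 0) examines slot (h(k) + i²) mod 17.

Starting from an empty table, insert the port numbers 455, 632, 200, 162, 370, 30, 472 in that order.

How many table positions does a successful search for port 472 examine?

5

Insert 455: h=13, slot 13 empty → index 13.
Insert 632: h=3, slot 3 empty → index 3.
Insert 200: h=13, slot 13 occupied → index 14.
Insert 162: h=9, slot 9 empty → index 9.
Insert 370: h=13, slots 13,14 occupied → index 0.
Insert 30: h=13, slots 13,14,0 occupied → index 5.
Insert 472: h=13, slots 13,14,0,5 occupied → index 12.
Table: [370, _, _, 632, _, 30, _, _, _, 162, _, _, 472, 455, 200, _, _]
Lookup 472: h=13, probe 13,14,0,5,12 → found at 12.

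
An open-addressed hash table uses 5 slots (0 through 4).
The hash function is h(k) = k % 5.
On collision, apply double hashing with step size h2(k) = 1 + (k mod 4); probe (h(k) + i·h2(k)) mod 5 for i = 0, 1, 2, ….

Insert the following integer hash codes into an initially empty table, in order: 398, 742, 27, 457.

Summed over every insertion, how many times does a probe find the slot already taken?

2

Insert 398: h=3, slot 3 empty -> index 3.
Insert 742: h=2, slot 2 empty -> index 2.
Insert 27: h=2, h2=4, slot 2 occupied -> index 1.
Insert 457: h=2, h2=2, slot 2 occupied -> index 4.
Table: [—, 27, 742, 398, 457]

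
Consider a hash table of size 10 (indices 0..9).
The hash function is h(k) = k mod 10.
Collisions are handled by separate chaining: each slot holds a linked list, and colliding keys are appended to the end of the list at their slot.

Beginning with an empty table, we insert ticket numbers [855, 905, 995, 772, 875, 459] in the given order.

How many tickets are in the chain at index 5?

4

Insert 855: h=5, bucket 5 empty → new chain.
Insert 905: h=5, bucket 5 nonempty → append to chain.
Insert 995: h=5, bucket 5 nonempty → append to chain.
Insert 772: h=2, bucket 2 empty → new chain.
Insert 875: h=5, bucket 5 nonempty → append to chain.
Insert 459: h=9, bucket 9 empty → new chain.
Final buckets:
0: —
1: —
2: 772
3: —
4: —
5: 855 -> 905 -> 995 -> 875
6: —
7: —
8: —
9: 459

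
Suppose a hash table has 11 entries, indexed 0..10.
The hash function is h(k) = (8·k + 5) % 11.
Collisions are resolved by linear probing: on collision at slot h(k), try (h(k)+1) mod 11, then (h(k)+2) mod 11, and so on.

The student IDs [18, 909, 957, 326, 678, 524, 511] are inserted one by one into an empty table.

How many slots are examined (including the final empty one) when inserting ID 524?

18: h=6 -> slot 6
909: h=6, probe 6,7 -> slot 7
957: h=5 -> slot 5
326: h=6, probe 6,7,8 -> slot 8
678: h=6, probe 6,7,8,9 -> slot 9
524: h=6, probe 6,7,8,9,10 -> slot 10
511: h=1 -> slot 1
Table: [., 511, ., ., ., 957, 18, 909, 326, 678, 524]

5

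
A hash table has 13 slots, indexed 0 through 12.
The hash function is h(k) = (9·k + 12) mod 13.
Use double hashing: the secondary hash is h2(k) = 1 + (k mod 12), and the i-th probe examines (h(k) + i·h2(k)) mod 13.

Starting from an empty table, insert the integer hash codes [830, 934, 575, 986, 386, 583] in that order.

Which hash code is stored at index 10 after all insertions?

830: h=7 => slot 7
934: h=7, h2=11, probe 7,5 => slot 5
575: h=0 => slot 0
986: h=7, h2=3, probe 7,10 => slot 10
386: h=2 => slot 2
583: h=7, h2=8, probe 7,2,10,5,0,8 => slot 8
Table: [575, _, 386, _, _, 934, _, 830, 583, _, 986, _, _]

986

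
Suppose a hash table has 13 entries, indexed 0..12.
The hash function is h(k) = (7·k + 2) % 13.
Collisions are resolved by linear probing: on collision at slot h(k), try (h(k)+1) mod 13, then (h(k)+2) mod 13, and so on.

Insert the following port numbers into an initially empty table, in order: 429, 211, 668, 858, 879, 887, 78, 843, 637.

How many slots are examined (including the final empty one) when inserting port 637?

4

429: h=2 -> slot 2
211: h=10 -> slot 10
668: h=11 -> slot 11
858: h=2, probe 2,3 -> slot 3
879: h=6 -> slot 6
887: h=10, probe 10,11,12 -> slot 12
78: h=2, probe 2,3,4 -> slot 4
843: h=1 -> slot 1
637: h=2, probe 2,3,4,5 -> slot 5
Table: [-, 843, 429, 858, 78, 637, 879, -, -, -, 211, 668, 887]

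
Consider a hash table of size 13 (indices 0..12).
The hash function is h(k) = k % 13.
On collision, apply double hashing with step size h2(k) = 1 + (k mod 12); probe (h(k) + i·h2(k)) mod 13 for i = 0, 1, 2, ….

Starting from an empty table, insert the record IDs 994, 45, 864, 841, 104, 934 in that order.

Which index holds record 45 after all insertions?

Insert 994: h=6, slot 6 empty → index 6.
Insert 45: h=6, h2=10, slot 6 occupied → index 3.
Insert 864: h=6, h2=1, slot 6 occupied → index 7.
Insert 841: h=9, slot 9 empty → index 9.
Insert 104: h=0, slot 0 empty → index 0.
Insert 934: h=11, slot 11 empty → index 11.
Table: [104, ., ., 45, ., ., 994, 864, ., 841, ., 934, .]

3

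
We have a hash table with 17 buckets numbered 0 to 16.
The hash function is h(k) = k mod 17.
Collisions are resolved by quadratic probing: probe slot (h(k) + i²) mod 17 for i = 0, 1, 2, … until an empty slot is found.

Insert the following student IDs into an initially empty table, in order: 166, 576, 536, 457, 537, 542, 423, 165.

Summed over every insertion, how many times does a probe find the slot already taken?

166 hashes to 13; slot 13 is free -> place at 13.
576 hashes to 15; slot 15 is free -> place at 15.
536 hashes to 9; slot 9 is free -> place at 9.
457 hashes to 15; 15 taken -> place at 16.
537 hashes to 10; slot 10 is free -> place at 10.
542 hashes to 15; 15,16 taken -> place at 2.
423 hashes to 15; 15,16,2 taken -> place at 7.
165 hashes to 12; slot 12 is free -> place at 12.
Table: [-, -, 542, -, -, -, -, 423, -, 536, 537, -, 165, 166, -, 576, 457]

6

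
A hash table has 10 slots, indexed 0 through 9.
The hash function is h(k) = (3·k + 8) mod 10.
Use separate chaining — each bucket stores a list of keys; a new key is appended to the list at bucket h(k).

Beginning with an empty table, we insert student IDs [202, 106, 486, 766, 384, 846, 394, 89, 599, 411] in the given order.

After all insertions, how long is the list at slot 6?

202 → bucket 4
106 → bucket 6
486 → bucket 6 (collision)
766 → bucket 6 (collision)
384 → bucket 0
846 → bucket 6 (collision)
394 → bucket 0 (collision)
89 → bucket 5
599 → bucket 5 (collision)
411 → bucket 1
Final buckets:
0: 384 -> 394
1: 411
2: .
3: .
4: 202
5: 89 -> 599
6: 106 -> 486 -> 766 -> 846
7: .
8: .
9: .

4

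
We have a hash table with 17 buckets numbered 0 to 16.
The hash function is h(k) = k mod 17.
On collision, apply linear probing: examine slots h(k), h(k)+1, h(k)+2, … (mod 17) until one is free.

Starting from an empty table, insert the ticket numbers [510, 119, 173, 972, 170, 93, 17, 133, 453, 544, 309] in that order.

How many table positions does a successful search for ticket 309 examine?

5

Insert 510: h=0, slot 0 empty -> index 0.
Insert 119: h=0, slot 0 occupied -> index 1.
Insert 173: h=3, slot 3 empty -> index 3.
Insert 972: h=3, slot 3 occupied -> index 4.
Insert 170: h=0, slots 0,1 occupied -> index 2.
Insert 93: h=8, slot 8 empty -> index 8.
Insert 17: h=0, slots 0,1,2,3,4 occupied -> index 5.
Insert 133: h=14, slot 14 empty -> index 14.
Insert 453: h=11, slot 11 empty -> index 11.
Insert 544: h=0, slots 0,1,2,3,4,5 occupied -> index 6.
Insert 309: h=3, slots 3,4,5,6 occupied -> index 7.
Table: [510, 119, 170, 173, 972, 17, 544, 309, 93, _, _, 453, _, _, 133, _, _]
Lookup 309: h=3, probe 3,4,5,6,7 → found at 7.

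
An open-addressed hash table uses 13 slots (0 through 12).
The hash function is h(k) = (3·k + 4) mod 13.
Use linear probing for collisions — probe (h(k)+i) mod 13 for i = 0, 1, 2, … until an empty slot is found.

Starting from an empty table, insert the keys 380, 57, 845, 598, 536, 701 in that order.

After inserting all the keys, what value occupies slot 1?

536

Insert 380: h=0, slot 0 empty → index 0.
Insert 57: h=6, slot 6 empty → index 6.
Insert 845: h=4, slot 4 empty → index 4.
Insert 598: h=4, slot 4 occupied → index 5.
Insert 536: h=0, slot 0 occupied → index 1.
Insert 701: h=1, slot 1 occupied → index 2.
Table: [380, 536, 701, _, 845, 598, 57, _, _, _, _, _, _]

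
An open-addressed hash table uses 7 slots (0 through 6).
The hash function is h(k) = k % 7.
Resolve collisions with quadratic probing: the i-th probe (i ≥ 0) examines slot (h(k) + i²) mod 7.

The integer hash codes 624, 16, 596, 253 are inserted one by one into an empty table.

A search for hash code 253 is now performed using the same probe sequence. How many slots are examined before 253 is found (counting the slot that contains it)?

Insert 624: h=1, slot 1 empty => index 1.
Insert 16: h=2, slot 2 empty => index 2.
Insert 596: h=1, slots 1,2 occupied => index 5.
Insert 253: h=1, slots 1,2,5 occupied => index 3.
Table: [∅, 624, 16, 253, ∅, 596, ∅]
Lookup 253: h=1, probe 1,2,5,3 → found at 3.

4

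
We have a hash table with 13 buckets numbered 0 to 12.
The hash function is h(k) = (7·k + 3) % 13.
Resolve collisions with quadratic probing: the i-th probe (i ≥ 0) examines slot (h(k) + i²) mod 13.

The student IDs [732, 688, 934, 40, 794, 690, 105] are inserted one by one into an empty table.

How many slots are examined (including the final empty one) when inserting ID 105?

4

732: h=5 => slot 5
688: h=9 => slot 9
934: h=2 => slot 2
40: h=10 => slot 10
794: h=10, probe 10,11 => slot 11
690: h=10, probe 10,11,1 => slot 1
105: h=10, probe 10,11,1,6 => slot 6
Table: [-, 690, 934, -, -, 732, 105, -, -, 688, 40, 794, -]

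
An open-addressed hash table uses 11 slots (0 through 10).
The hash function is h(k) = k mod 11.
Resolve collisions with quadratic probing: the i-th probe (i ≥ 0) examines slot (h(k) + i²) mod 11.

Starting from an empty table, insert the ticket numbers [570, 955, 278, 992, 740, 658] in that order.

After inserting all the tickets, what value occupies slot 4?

Insert 570: h=9, slot 9 empty -> index 9.
Insert 955: h=9, slot 9 occupied -> index 10.
Insert 278: h=3, slot 3 empty -> index 3.
Insert 992: h=2, slot 2 empty -> index 2.
Insert 740: h=3, slot 3 occupied -> index 4.
Insert 658: h=9, slots 9,10,2 occupied -> index 7.
Table: [—, —, 992, 278, 740, —, —, 658, —, 570, 955]

740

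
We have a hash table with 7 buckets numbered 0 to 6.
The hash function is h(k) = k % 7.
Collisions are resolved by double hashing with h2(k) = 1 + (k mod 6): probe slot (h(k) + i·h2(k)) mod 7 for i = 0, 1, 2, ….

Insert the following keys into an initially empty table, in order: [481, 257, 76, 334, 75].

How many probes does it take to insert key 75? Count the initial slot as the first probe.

2

481: h=5 -> slot 5
257: h=5, h2=6, probe 5,4 -> slot 4
76: h=6 -> slot 6
334: h=5, h2=5, probe 5,3 -> slot 3
75: h=5, h2=4, probe 5,2 -> slot 2
Table: [-, -, 75, 334, 257, 481, 76]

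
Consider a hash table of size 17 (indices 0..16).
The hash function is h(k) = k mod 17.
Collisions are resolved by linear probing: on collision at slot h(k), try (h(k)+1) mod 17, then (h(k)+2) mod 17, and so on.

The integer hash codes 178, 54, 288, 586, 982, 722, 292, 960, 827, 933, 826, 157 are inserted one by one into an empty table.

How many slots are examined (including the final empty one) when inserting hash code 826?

Insert 178: h=8, slot 8 empty => index 8.
Insert 54: h=3, slot 3 empty => index 3.
Insert 288: h=16, slot 16 empty => index 16.
Insert 586: h=8, slot 8 occupied => index 9.
Insert 982: h=13, slot 13 empty => index 13.
Insert 722: h=8, slots 8,9 occupied => index 10.
Insert 292: h=3, slot 3 occupied => index 4.
Insert 960: h=8, slots 8,9,10 occupied => index 11.
Insert 827: h=11, slot 11 occupied => index 12.
Insert 933: h=15, slot 15 empty => index 15.
Insert 826: h=10, slots 10,11,12,13 occupied => index 14.
Insert 157: h=4, slot 4 occupied => index 5.
Table: [—, —, —, 54, 292, 157, —, —, 178, 586, 722, 960, 827, 982, 826, 933, 288]

5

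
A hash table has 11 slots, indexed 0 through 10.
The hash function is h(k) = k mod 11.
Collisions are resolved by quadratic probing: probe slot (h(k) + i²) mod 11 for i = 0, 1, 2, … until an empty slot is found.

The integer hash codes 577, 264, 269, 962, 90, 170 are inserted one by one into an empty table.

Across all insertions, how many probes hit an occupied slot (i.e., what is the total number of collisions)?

577 hashes to 5; slot 5 is free => place at 5.
264 hashes to 0; slot 0 is free => place at 0.
269 hashes to 5; 5 taken => place at 6.
962 hashes to 5; 5,6 taken => place at 9.
90 hashes to 2; slot 2 is free => place at 2.
170 hashes to 5; 5,6,9 taken => place at 3.
Table: [264, -, 90, 170, -, 577, 269, -, -, 962, -]

6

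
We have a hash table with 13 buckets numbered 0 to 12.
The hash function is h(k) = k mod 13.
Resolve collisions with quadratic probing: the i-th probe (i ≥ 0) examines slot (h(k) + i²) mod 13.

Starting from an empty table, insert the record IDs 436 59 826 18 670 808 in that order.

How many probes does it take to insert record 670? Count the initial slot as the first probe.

436: h=7 -> slot 7
59: h=7, probe 7,8 -> slot 8
826: h=7, probe 7,8,11 -> slot 11
18: h=5 -> slot 5
670: h=7, probe 7,8,11,3 -> slot 3
808: h=2 -> slot 2
Table: [∅, ∅, 808, 670, ∅, 18, ∅, 436, 59, ∅, ∅, 826, ∅]

4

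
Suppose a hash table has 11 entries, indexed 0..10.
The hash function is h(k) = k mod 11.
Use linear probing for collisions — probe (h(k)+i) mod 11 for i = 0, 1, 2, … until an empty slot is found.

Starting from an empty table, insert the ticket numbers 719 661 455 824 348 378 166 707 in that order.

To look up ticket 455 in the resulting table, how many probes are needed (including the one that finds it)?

719: h=4 -> slot 4
661: h=1 -> slot 1
455: h=4, probe 4,5 -> slot 5
824: h=10 -> slot 10
348: h=7 -> slot 7
378: h=4, probe 4,5,6 -> slot 6
166: h=1, probe 1,2 -> slot 2
707: h=3 -> slot 3
Table: [_, 661, 166, 707, 719, 455, 378, 348, _, _, 824]
Lookup 455: h=4, probe 4,5 → found at 5.

2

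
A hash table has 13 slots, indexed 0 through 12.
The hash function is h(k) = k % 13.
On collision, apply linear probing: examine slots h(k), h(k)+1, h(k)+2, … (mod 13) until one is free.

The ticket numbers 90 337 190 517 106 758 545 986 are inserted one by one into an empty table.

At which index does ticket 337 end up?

90 hashes to 12; slot 12 is free => place at 12.
337 hashes to 12; 12 taken => place at 0.
190 hashes to 8; slot 8 is free => place at 8.
517 hashes to 10; slot 10 is free => place at 10.
106 hashes to 2; slot 2 is free => place at 2.
758 hashes to 4; slot 4 is free => place at 4.
545 hashes to 12; 12,0 taken => place at 1.
986 hashes to 11; slot 11 is free => place at 11.
Table: [337, 545, 106, —, 758, —, —, —, 190, —, 517, 986, 90]

0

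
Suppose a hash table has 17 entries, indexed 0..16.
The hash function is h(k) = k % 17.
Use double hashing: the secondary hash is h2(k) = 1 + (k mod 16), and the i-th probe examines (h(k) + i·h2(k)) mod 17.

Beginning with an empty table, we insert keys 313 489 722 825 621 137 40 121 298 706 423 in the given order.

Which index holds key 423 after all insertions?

313: h=7 => slot 7
489: h=13 => slot 13
722: h=8 => slot 8
825: h=9 => slot 9
621: h=9, h2=14, probe 9,6 => slot 6
137: h=1 => slot 1
40: h=6, h2=9, probe 6,15 => slot 15
121: h=2 => slot 2
298: h=9, h2=11, probe 9,3 => slot 3
706: h=9, h2=3, probe 9,12 => slot 12
423: h=15, h2=8, probe 15,6,14 => slot 14
Table: [_, 137, 121, 298, _, _, 621, 313, 722, 825, _, _, 706, 489, 423, 40, _]

14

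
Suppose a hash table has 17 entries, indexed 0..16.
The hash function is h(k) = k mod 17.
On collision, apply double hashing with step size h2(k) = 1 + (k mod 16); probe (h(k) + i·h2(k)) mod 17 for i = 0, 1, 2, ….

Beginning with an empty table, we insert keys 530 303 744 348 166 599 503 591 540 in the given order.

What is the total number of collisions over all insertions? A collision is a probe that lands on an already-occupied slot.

530 hashes to 3; slot 3 is free => place at 3.
303 hashes to 14; slot 14 is free => place at 14.
744 hashes to 13; slot 13 is free => place at 13.
348 hashes to 8; slot 8 is free => place at 8.
166 hashes to 13, h2=7; 13,3 taken => place at 10.
599 hashes to 4; slot 4 is free => place at 4.
503 hashes to 10, h2=8; 10 taken => place at 1.
591 hashes to 13, h2=16; 13 taken => place at 12.
540 hashes to 13, h2=13; 13 taken => place at 9.
Table: [_, 503, _, 530, 599, _, _, _, 348, 540, 166, _, 591, 744, 303, _, _]

5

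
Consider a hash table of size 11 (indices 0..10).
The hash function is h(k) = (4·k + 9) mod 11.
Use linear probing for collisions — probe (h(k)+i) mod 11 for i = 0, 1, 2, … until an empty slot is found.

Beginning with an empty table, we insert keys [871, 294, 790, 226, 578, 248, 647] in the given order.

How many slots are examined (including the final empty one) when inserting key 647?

871 hashes to 6; slot 6 is free → place at 6.
294 hashes to 8; slot 8 is free → place at 8.
790 hashes to 1; slot 1 is free → place at 1.
226 hashes to 0; slot 0 is free → place at 0.
578 hashes to 0; 0,1 taken → place at 2.
248 hashes to 0; 0,1,2 taken → place at 3.
647 hashes to 1; 1,2,3 taken → place at 4.
Table: [226, 790, 578, 248, 647, _, 871, _, 294, _, _]

4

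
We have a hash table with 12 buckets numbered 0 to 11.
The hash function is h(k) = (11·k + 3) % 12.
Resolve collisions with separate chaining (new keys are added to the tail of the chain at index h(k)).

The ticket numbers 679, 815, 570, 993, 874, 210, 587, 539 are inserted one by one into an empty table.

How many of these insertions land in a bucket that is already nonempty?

3

Insert 679: h=8, bucket 8 empty → new chain.
Insert 815: h=4, bucket 4 empty → new chain.
Insert 570: h=9, bucket 9 empty → new chain.
Insert 993: h=6, bucket 6 empty → new chain.
Insert 874: h=5, bucket 5 empty → new chain.
Insert 210: h=9, bucket 9 nonempty → append to chain.
Insert 587: h=4, bucket 4 nonempty → append to chain.
Insert 539: h=4, bucket 4 nonempty → append to chain.
Final buckets:
0: —
1: —
2: —
3: —
4: 815 -> 587 -> 539
5: 874
6: 993
7: —
8: 679
9: 570 -> 210
10: —
11: —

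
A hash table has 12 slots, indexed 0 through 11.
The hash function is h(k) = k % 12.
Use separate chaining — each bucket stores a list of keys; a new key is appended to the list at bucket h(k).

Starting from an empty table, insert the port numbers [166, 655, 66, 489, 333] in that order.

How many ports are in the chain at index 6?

1

166 -> bucket 10
655 -> bucket 7
66 -> bucket 6
489 -> bucket 9
333 -> bucket 9 (collision)
Final buckets:
0: —
1: —
2: —
3: —
4: —
5: —
6: 66
7: 655
8: —
9: 489 -> 333
10: 166
11: —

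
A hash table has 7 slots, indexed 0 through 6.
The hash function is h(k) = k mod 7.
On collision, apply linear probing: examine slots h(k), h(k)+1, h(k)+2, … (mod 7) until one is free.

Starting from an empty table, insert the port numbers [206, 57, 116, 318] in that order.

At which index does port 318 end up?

Insert 206: h=3, slot 3 empty => index 3.
Insert 57: h=1, slot 1 empty => index 1.
Insert 116: h=4, slot 4 empty => index 4.
Insert 318: h=3, slots 3,4 occupied => index 5.
Table: [-, 57, -, 206, 116, 318, -]

5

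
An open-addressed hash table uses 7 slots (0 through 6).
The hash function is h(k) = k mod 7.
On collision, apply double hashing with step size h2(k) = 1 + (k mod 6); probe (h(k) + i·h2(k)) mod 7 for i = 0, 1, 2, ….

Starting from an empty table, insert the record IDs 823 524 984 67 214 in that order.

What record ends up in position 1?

67

823: h=4 => slot 4
524: h=6 => slot 6
984: h=4, h2=1, probe 4,5 => slot 5
67: h=4, h2=2, probe 4,6,1 => slot 1
214: h=4, h2=5, probe 4,2 => slot 2
Table: [., 67, 214, ., 823, 984, 524]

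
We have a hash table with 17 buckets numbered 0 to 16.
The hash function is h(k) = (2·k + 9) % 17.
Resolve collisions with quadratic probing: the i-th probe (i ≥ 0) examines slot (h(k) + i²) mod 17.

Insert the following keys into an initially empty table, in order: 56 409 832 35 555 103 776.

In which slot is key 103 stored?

15

56 hashes to 2; slot 2 is free => place at 2.
409 hashes to 11; slot 11 is free => place at 11.
832 hashes to 7; slot 7 is free => place at 7.
35 hashes to 11; 11 taken => place at 12.
555 hashes to 14; slot 14 is free => place at 14.
103 hashes to 11; 11,12 taken => place at 15.
776 hashes to 14; 14,15 taken => place at 1.
Table: [., 776, 56, ., ., ., ., 832, ., ., ., 409, 35, ., 555, 103, .]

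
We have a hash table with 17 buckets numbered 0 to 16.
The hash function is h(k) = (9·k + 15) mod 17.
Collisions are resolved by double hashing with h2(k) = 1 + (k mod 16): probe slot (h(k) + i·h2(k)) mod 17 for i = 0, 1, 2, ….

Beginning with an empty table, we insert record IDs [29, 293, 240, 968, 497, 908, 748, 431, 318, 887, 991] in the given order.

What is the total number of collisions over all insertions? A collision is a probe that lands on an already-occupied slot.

5

29: h=4 => slot 4
293: h=0 => slot 0
240: h=16 => slot 16
968: h=6 => slot 6
497: h=0, h2=2, probe 0,2 => slot 2
908: h=10 => slot 10
748: h=15 => slot 15
431: h=1 => slot 1
318: h=4, h2=15, probe 4,2,0,15,13 => slot 13
887: h=8 => slot 8
991: h=9 => slot 9
Table: [293, 431, 497, _, 29, _, 968, _, 887, 991, 908, _, _, 318, _, 748, 240]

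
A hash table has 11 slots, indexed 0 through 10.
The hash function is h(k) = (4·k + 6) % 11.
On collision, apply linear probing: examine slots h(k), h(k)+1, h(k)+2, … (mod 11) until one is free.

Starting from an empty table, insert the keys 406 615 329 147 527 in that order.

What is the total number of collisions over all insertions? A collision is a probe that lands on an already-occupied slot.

6

Insert 406: h=2, slot 2 empty -> index 2.
Insert 615: h=2, slot 2 occupied -> index 3.
Insert 329: h=2, slots 2,3 occupied -> index 4.
Insert 147: h=0, slot 0 empty -> index 0.
Insert 527: h=2, slots 2,3,4 occupied -> index 5.
Table: [147, —, 406, 615, 329, 527, —, —, —, —, —]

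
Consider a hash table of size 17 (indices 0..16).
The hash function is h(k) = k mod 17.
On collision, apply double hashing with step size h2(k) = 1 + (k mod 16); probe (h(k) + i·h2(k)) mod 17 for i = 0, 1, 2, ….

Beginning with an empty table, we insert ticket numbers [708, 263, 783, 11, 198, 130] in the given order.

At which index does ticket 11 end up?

6

708 hashes to 11; slot 11 is free → place at 11.
263 hashes to 8; slot 8 is free → place at 8.
783 hashes to 1; slot 1 is free → place at 1.
11 hashes to 11, h2=12; 11 taken → place at 6.
198 hashes to 11, h2=7; 11,1,8 taken → place at 15.
130 hashes to 11, h2=3; 11 taken → place at 14.
Table: [—, 783, —, —, —, —, 11, —, 263, —, —, 708, —, —, 130, 198, —]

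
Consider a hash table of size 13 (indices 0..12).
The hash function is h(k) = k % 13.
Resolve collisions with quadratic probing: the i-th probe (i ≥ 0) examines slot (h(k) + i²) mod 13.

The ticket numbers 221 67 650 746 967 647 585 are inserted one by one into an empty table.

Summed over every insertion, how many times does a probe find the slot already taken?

221 hashes to 0; slot 0 is free → place at 0.
67 hashes to 2; slot 2 is free → place at 2.
650 hashes to 0; 0 taken → place at 1.
746 hashes to 5; slot 5 is free → place at 5.
967 hashes to 5; 5 taken → place at 6.
647 hashes to 10; slot 10 is free → place at 10.
585 hashes to 0; 0,1 taken → place at 4.
Table: [221, 650, 67, ., 585, 746, 967, ., ., ., 647, ., .]

4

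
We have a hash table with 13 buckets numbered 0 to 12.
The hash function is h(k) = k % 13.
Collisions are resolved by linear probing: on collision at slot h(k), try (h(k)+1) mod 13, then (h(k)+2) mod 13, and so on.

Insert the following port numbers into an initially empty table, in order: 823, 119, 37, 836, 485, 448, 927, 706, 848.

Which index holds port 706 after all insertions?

9

823: h=4 -> slot 4
119: h=2 -> slot 2
37: h=11 -> slot 11
836: h=4, probe 4,5 -> slot 5
485: h=4, probe 4,5,6 -> slot 6
448: h=6, probe 6,7 -> slot 7
927: h=4, probe 4,5,6,7,8 -> slot 8
706: h=4, probe 4,5,6,7,8,9 -> slot 9
848: h=3 -> slot 3
Table: [-, -, 119, 848, 823, 836, 485, 448, 927, 706, -, 37, -]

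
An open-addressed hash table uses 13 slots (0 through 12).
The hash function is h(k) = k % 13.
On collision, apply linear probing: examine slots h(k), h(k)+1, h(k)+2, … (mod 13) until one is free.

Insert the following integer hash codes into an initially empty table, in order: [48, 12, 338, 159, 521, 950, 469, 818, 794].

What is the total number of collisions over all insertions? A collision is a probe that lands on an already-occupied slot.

15

48 hashes to 9; slot 9 is free => place at 9.
12 hashes to 12; slot 12 is free => place at 12.
338 hashes to 0; slot 0 is free => place at 0.
159 hashes to 3; slot 3 is free => place at 3.
521 hashes to 1; slot 1 is free => place at 1.
950 hashes to 1; 1 taken => place at 2.
469 hashes to 1; 1,2,3 taken => place at 4.
818 hashes to 12; 12,0,1,2,3,4 taken => place at 5.
794 hashes to 1; 1,2,3,4,5 taken => place at 6.
Table: [338, 521, 950, 159, 469, 818, 794, _, _, 48, _, _, 12]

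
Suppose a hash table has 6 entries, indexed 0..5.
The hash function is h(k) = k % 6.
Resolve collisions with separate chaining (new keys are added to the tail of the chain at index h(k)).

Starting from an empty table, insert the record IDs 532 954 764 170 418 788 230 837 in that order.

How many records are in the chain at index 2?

4

532 -> bucket 4
954 -> bucket 0
764 -> bucket 2
170 -> bucket 2 (collision)
418 -> bucket 4 (collision)
788 -> bucket 2 (collision)
230 -> bucket 2 (collision)
837 -> bucket 3
Final buckets:
0: 954
1: —
2: 764 -> 170 -> 788 -> 230
3: 837
4: 532 -> 418
5: —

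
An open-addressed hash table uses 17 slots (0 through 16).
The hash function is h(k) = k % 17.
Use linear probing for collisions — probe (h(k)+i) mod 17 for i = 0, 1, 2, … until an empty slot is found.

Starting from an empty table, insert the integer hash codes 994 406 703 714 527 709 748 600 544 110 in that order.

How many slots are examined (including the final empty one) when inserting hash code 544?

994 hashes to 8; slot 8 is free → place at 8.
406 hashes to 15; slot 15 is free → place at 15.
703 hashes to 6; slot 6 is free → place at 6.
714 hashes to 0; slot 0 is free → place at 0.
527 hashes to 0; 0 taken → place at 1.
709 hashes to 12; slot 12 is free → place at 12.
748 hashes to 0; 0,1 taken → place at 2.
600 hashes to 5; slot 5 is free → place at 5.
544 hashes to 0; 0,1,2 taken → place at 3.
110 hashes to 8; 8 taken → place at 9.
Table: [714, 527, 748, 544, ∅, 600, 703, ∅, 994, 110, ∅, ∅, 709, ∅, ∅, 406, ∅]

4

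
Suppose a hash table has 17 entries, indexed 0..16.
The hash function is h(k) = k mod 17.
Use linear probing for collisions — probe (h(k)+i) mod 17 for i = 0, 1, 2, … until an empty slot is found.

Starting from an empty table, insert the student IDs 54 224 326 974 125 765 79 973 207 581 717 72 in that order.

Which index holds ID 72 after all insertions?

13

Insert 54: h=3, slot 3 empty => index 3.
Insert 224: h=3, slot 3 occupied => index 4.
Insert 326: h=3, slots 3,4 occupied => index 5.
Insert 974: h=5, slot 5 occupied => index 6.
Insert 125: h=6, slot 6 occupied => index 7.
Insert 765: h=0, slot 0 empty => index 0.
Insert 79: h=11, slot 11 empty => index 11.
Insert 973: h=4, slots 4,5,6,7 occupied => index 8.
Insert 207: h=3, slots 3,4,5,6,7,8 occupied => index 9.
Insert 581: h=3, slots 3,4,5,6,7,8,9 occupied => index 10.
Insert 717: h=3, slots 3,4,5,6,7,8,9,10,11 occupied => index 12.
Insert 72: h=4, slots 4,5,6,7,8,9,10,11,12 occupied => index 13.
Table: [765, ., ., 54, 224, 326, 974, 125, 973, 207, 581, 79, 717, 72, ., ., .]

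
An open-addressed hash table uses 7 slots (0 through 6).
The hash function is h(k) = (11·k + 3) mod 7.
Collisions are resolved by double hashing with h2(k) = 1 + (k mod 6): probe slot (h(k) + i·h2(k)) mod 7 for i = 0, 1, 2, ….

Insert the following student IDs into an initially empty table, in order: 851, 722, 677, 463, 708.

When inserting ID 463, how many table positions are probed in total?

3

851: h=5 → slot 5
722: h=0 → slot 0
677: h=2 → slot 2
463: h=0, h2=2, probe 0,2,4 → slot 4
708: h=0, h2=1, probe 0,1 → slot 1
Table: [722, 708, 677, ∅, 463, 851, ∅]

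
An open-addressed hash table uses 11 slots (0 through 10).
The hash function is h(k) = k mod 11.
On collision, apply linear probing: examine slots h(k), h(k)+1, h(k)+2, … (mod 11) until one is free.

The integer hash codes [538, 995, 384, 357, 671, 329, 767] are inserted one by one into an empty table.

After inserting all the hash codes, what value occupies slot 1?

538: h=10 => slot 10
995: h=5 => slot 5
384: h=10, probe 10,0 => slot 0
357: h=5, probe 5,6 => slot 6
671: h=0, probe 0,1 => slot 1
329: h=10, probe 10,0,1,2 => slot 2
767: h=8 => slot 8
Table: [384, 671, 329, ., ., 995, 357, ., 767, ., 538]

671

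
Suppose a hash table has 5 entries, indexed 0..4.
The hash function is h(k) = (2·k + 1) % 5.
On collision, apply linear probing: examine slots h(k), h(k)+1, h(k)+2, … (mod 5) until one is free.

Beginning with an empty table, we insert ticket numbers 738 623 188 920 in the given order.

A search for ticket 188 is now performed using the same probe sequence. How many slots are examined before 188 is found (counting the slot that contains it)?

738: h=2 → slot 2
623: h=2, probe 2,3 → slot 3
188: h=2, probe 2,3,4 → slot 4
920: h=1 → slot 1
Table: [., 920, 738, 623, 188]
Lookup 188: h=2, probe 2,3,4 → found at 4.

3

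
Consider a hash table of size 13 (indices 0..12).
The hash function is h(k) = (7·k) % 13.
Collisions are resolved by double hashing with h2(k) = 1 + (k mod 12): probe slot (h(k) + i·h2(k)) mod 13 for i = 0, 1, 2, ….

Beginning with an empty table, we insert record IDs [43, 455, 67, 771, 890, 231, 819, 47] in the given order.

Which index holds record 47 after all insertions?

12

43: h=2 -> slot 2
455: h=0 -> slot 0
67: h=1 -> slot 1
771: h=2, h2=4, probe 2,6 -> slot 6
890: h=3 -> slot 3
231: h=5 -> slot 5
819: h=0, h2=4, probe 0,4 -> slot 4
47: h=4, h2=12, probe 4,3,2,1,0,12 -> slot 12
Table: [455, 67, 43, 890, 819, 231, 771, _, _, _, _, _, 47]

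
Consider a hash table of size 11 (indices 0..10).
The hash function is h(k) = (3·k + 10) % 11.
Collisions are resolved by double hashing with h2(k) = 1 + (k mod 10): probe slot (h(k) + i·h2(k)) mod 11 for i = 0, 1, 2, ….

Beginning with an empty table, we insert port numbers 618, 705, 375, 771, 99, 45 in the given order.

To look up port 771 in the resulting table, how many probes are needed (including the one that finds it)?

2

618 hashes to 5; slot 5 is free => place at 5.
705 hashes to 2; slot 2 is free => place at 2.
375 hashes to 2, h2=6; 2 taken => place at 8.
771 hashes to 2, h2=2; 2 taken => place at 4.
99 hashes to 10; slot 10 is free => place at 10.
45 hashes to 2, h2=6; 2,8 taken => place at 3.
Table: [_, _, 705, 45, 771, 618, _, _, 375, _, 99]
Lookup 771: h=2, h2=2, probe 2,4 → found at 4.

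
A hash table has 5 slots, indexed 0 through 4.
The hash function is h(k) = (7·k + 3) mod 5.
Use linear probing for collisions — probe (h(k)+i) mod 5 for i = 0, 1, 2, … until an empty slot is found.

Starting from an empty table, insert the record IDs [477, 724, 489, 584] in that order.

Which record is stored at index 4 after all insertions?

477 hashes to 2; slot 2 is free → place at 2.
724 hashes to 1; slot 1 is free → place at 1.
489 hashes to 1; 1,2 taken → place at 3.
584 hashes to 1; 1,2,3 taken → place at 4.
Table: [—, 724, 477, 489, 584]

584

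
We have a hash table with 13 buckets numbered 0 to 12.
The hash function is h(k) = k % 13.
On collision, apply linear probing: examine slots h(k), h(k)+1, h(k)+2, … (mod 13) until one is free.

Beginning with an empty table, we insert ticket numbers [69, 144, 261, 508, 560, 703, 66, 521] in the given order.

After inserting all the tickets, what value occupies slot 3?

69: h=4 -> slot 4
144: h=1 -> slot 1
261: h=1, probe 1,2 -> slot 2
508: h=1, probe 1,2,3 -> slot 3
560: h=1, probe 1,2,3,4,5 -> slot 5
703: h=1, probe 1,2,3,4,5,6 -> slot 6
66: h=1, probe 1,2,3,4,5,6,7 -> slot 7
521: h=1, probe 1,2,3,4,5,6,7,8 -> slot 8
Table: [_, 144, 261, 508, 69, 560, 703, 66, 521, _, _, _, _]

508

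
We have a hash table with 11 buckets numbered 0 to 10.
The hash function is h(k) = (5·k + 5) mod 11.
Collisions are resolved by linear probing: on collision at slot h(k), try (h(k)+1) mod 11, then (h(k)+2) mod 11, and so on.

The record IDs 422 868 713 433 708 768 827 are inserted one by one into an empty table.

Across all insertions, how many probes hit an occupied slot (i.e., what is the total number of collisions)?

422 hashes to 3; slot 3 is free => place at 3.
868 hashes to 0; slot 0 is free => place at 0.
713 hashes to 6; slot 6 is free => place at 6.
433 hashes to 3; 3 taken => place at 4.
708 hashes to 3; 3,4 taken => place at 5.
768 hashes to 6; 6 taken => place at 7.
827 hashes to 4; 4,5,6,7 taken => place at 8.
Table: [868, —, —, 422, 433, 708, 713, 768, 827, —, —]

8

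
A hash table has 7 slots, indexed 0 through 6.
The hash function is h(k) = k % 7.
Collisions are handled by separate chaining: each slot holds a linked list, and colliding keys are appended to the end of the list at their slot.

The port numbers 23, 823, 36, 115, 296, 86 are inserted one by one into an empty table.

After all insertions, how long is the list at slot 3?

Insert 23: h=2, bucket 2 empty → new chain.
Insert 823: h=4, bucket 4 empty → new chain.
Insert 36: h=1, bucket 1 empty → new chain.
Insert 115: h=3, bucket 3 empty → new chain.
Insert 296: h=2, bucket 2 nonempty → append to chain.
Insert 86: h=2, bucket 2 nonempty → append to chain.
Final buckets:
0: -
1: 36
2: 23 -> 296 -> 86
3: 115
4: 823
5: -
6: -

1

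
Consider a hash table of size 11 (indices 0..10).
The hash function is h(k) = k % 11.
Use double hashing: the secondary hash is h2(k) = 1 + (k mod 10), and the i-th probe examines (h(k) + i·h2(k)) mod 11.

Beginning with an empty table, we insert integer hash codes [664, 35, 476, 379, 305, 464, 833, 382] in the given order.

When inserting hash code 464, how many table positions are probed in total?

2

Insert 664: h=4, slot 4 empty => index 4.
Insert 35: h=2, slot 2 empty => index 2.
Insert 476: h=3, slot 3 empty => index 3.
Insert 379: h=5, slot 5 empty => index 5.
Insert 305: h=8, slot 8 empty => index 8.
Insert 464: h=2, h2=5, slot 2 occupied => index 7.
Insert 833: h=8, h2=4, slot 8 occupied => index 1.
Insert 382: h=8, h2=3, slot 8 occupied => index 0.
Table: [382, 833, 35, 476, 664, 379, —, 464, 305, —, —]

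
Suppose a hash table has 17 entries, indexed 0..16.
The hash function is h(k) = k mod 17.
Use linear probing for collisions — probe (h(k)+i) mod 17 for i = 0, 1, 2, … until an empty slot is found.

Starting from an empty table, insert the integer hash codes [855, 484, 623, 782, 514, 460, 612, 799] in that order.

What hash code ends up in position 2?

612

855 hashes to 5; slot 5 is free → place at 5.
484 hashes to 8; slot 8 is free → place at 8.
623 hashes to 11; slot 11 is free → place at 11.
782 hashes to 0; slot 0 is free → place at 0.
514 hashes to 4; slot 4 is free → place at 4.
460 hashes to 1; slot 1 is free → place at 1.
612 hashes to 0; 0,1 taken → place at 2.
799 hashes to 0; 0,1,2 taken → place at 3.
Table: [782, 460, 612, 799, 514, 855, —, —, 484, —, —, 623, —, —, —, —, —]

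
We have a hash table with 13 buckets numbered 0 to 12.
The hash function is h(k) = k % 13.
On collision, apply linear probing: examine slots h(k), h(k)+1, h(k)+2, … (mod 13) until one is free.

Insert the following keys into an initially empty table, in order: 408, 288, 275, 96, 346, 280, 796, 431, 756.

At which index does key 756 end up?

10

408 hashes to 5; slot 5 is free => place at 5.
288 hashes to 2; slot 2 is free => place at 2.
275 hashes to 2; 2 taken => place at 3.
96 hashes to 5; 5 taken => place at 6.
346 hashes to 8; slot 8 is free => place at 8.
280 hashes to 7; slot 7 is free => place at 7.
796 hashes to 3; 3 taken => place at 4.
431 hashes to 2; 2,3,4,5,6,7,8 taken => place at 9.
756 hashes to 2; 2,3,4,5,6,7,8,9 taken => place at 10.
Table: [_, _, 288, 275, 796, 408, 96, 280, 346, 431, 756, _, _]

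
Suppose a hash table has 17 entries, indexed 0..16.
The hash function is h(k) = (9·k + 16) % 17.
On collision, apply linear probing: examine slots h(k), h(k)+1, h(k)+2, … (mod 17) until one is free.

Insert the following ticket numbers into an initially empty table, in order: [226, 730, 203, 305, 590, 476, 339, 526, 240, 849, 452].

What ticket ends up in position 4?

226: h=10 → slot 10
730: h=7 → slot 7
203: h=7, probe 7,8 → slot 8
305: h=7, probe 7,8,9 → slot 9
590: h=5 → slot 5
476: h=16 → slot 16
339: h=7, probe 7,8,9,10,11 → slot 11
526: h=7, probe 7,8,9,10,11,12 → slot 12
240: h=0 → slot 0
849: h=7, probe 7,8,9,10,11,12,13 → slot 13
452: h=4 → slot 4
Table: [240, ∅, ∅, ∅, 452, 590, ∅, 730, 203, 305, 226, 339, 526, 849, ∅, ∅, 476]

452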